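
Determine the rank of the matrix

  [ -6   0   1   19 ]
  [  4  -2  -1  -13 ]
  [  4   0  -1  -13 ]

rank = 3

R1 := -1/6·R1
R2 := R2 − 4·R1
R3 := R3 − 4·R1
R2 := -1/2·R2
R3 := -3·R3
R2 := R2 − 1/6·R3
R1 := R1 + 1/6·R3
The reduced form has 3 nonzero rows.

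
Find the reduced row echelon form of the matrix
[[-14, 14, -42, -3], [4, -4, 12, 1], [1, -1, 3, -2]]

[[1, -1, 3, 0], [0, 0, 0, 1], [0, 0, 0, 0]]

ρ1 := -1/14·ρ1
ρ2 := ρ2 − 4·ρ1
ρ3 := ρ3 − ρ1
ρ2 := 7·ρ2
ρ3 := ρ3 + 31/14·ρ2
ρ1 := ρ1 − 3/14·ρ2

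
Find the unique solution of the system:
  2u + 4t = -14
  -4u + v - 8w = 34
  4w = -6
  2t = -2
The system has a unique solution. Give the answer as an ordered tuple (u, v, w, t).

(-5, 2, -3/2, -1)

Form the augmented matrix and row-reduce:
  [  2  0   0  4  |  -14 ]
  [ -4  1  -8  0  |   34 ]
  [  0  0   4  0  |   -6 ]
  [  0  0   0  2  |   -2 ]
Multiply r1 by 1/2.
  [  1  0   0  2  |  -7 ]
  [ -4  1  -8  0  |  34 ]
  [  0  0   4  0  |  -6 ]
  [  0  0   0  2  |  -2 ]
Add 4 times r1 to r2.
  [ 1  0   0  2  |  -7 ]
  [ 0  1  -8  8  |   6 ]
  [ 0  0   4  0  |  -6 ]
  [ 0  0   0  2  |  -2 ]
Multiply r3 by 1/4.
  [ 1  0   0  2  |    -7 ]
  [ 0  1  -8  8  |     6 ]
  [ 0  0   1  0  |  -3/2 ]
  [ 0  0   0  2  |    -2 ]
Multiply r4 by 1/2.
  [ 1  0   0  2  |    -7 ]
  [ 0  1  -8  8  |     6 ]
  [ 0  0   1  0  |  -3/2 ]
  [ 0  0   0  1  |    -1 ]
Subtract 8 times r4 from r2.
  [ 1  0   0  2  |    -7 ]
  [ 0  1  -8  0  |    14 ]
  [ 0  0   1  0  |  -3/2 ]
  [ 0  0   0  1  |    -1 ]
Subtract 2 times r4 from r1.
  [ 1  0   0  0  |    -5 ]
  [ 0  1  -8  0  |    14 ]
  [ 0  0   1  0  |  -3/2 ]
  [ 0  0   0  1  |    -1 ]
Add 8 times r3 to r2.
  [ 1  0  0  0  |    -5 ]
  [ 0  1  0  0  |     2 ]
  [ 0  0  1  0  |  -3/2 ]
  [ 0  0  0  1  |    -1 ]
Reading off the last column: u = -5, v = 2, w = -3/2, t = -1.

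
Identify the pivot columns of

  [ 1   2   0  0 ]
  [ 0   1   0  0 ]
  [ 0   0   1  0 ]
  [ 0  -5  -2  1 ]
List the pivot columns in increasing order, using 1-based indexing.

1, 2, 3, 4

Add 5 times ρ2 to ρ4.
  [ 1  2   0  0 ]
  [ 0  1   0  0 ]
  [ 0  0   1  0 ]
  [ 0  0  -2  1 ]
Add 2 times ρ3 to ρ4.
  [ 1  2  0  0 ]
  [ 0  1  0  0 ]
  [ 0  0  1  0 ]
  [ 0  0  0  1 ]
Subtract 2 times ρ2 from ρ1.
  [ 1  0  0  0 ]
  [ 0  1  0  0 ]
  [ 0  0  1  0 ]
  [ 0  0  0  1 ]
Pivot columns are the columns containing a leading 1.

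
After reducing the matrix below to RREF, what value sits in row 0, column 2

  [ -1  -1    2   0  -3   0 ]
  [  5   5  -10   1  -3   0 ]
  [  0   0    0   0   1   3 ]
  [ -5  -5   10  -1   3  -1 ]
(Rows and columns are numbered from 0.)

-2

ρ1 := -1·ρ1
  [  1   1   -2   0   3   0 ]
  [  5   5  -10   1  -3   0 ]
  [  0   0    0   0   1   3 ]
  [ -5  -5   10  -1   3  -1 ]
ρ2 := ρ2 − 5·ρ1
  [  1   1  -2   0    3   0 ]
  [  0   0   0   1  -18   0 ]
  [  0   0   0   0    1   3 ]
  [ -5  -5  10  -1    3  -1 ]
ρ4 := ρ4 + 5·ρ1
  [ 1  1  -2   0    3   0 ]
  [ 0  0   0   1  -18   0 ]
  [ 0  0   0   0    1   3 ]
  [ 0  0   0  -1   18  -1 ]
ρ4 := ρ4 + ρ2
  [ 1  1  -2  0    3   0 ]
  [ 0  0   0  1  -18   0 ]
  [ 0  0   0  0    1   3 ]
  [ 0  0   0  0    0  -1 ]
ρ4 := -1·ρ4
  [ 1  1  -2  0    3  0 ]
  [ 0  0   0  1  -18  0 ]
  [ 0  0   0  0    1  3 ]
  [ 0  0   0  0    0  1 ]
ρ3 := ρ3 − 3·ρ4
  [ 1  1  -2  0    3  0 ]
  [ 0  0   0  1  -18  0 ]
  [ 0  0   0  0    1  0 ]
  [ 0  0   0  0    0  1 ]
ρ2 := ρ2 + 18·ρ3
  [ 1  1  -2  0  3  0 ]
  [ 0  0   0  1  0  0 ]
  [ 0  0   0  0  1  0 ]
  [ 0  0   0  0  0  1 ]
ρ1 := ρ1 − 3·ρ3
  [ 1  1  -2  0  0  0 ]
  [ 0  0   0  1  0  0 ]
  [ 0  0   0  0  1  0 ]
  [ 0  0   0  0  0  1 ]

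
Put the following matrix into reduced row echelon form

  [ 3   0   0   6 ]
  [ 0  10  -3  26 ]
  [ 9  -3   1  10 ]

[[1, 0, 0, 2], [0, 1, 0, 2], [0, 0, 1, -2]]

R1 ← 1/3·R1
  [ 1   0   0   2 ]
  [ 0  10  -3  26 ]
  [ 9  -3   1  10 ]
R3 ← R3 − 9·R1
  [ 1   0   0   2 ]
  [ 0  10  -3  26 ]
  [ 0  -3   1  -8 ]
R2 ← 1/10·R2
  [ 1   0      0     2 ]
  [ 0   1  -3/10  13/5 ]
  [ 0  -3      1    -8 ]
R3 ← R3 + 3·R2
  [ 1  0      0     2 ]
  [ 0  1  -3/10  13/5 ]
  [ 0  0   1/10  -1/5 ]
R3 ← 10·R3
  [ 1  0      0     2 ]
  [ 0  1  -3/10  13/5 ]
  [ 0  0      1    -2 ]
R2 ← R2 + 3/10·R3
  [ 1  0  0   2 ]
  [ 0  1  0   2 ]
  [ 0  0  1  -2 ]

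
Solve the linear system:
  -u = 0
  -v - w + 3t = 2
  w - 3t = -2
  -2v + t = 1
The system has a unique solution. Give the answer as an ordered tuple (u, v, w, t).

Form the augmented matrix and row-reduce:
  [ -1   0   0   0  |   0 ]
  [  0  -1  -1   3  |   2 ]
  [  0   0   1  -3  |  -2 ]
  [  0  -2   0   1  |   1 ]
r1 := -1·r1
  [ 1   0   0   0  |   0 ]
  [ 0  -1  -1   3  |   2 ]
  [ 0   0   1  -3  |  -2 ]
  [ 0  -2   0   1  |   1 ]
r2 := -1·r2
  [ 1   0  0   0  |   0 ]
  [ 0   1  1  -3  |  -2 ]
  [ 0   0  1  -3  |  -2 ]
  [ 0  -2  0   1  |   1 ]
r4 := r4 + 2·r2
  [ 1  0  0   0  |   0 ]
  [ 0  1  1  -3  |  -2 ]
  [ 0  0  1  -3  |  -2 ]
  [ 0  0  2  -5  |  -3 ]
r4 := r4 − 2·r3
  [ 1  0  0   0  |   0 ]
  [ 0  1  1  -3  |  -2 ]
  [ 0  0  1  -3  |  -2 ]
  [ 0  0  0   1  |   1 ]
r3 := r3 + 3·r4
  [ 1  0  0   0  |   0 ]
  [ 0  1  1  -3  |  -2 ]
  [ 0  0  1   0  |   1 ]
  [ 0  0  0   1  |   1 ]
r2 := r2 + 3·r4
  [ 1  0  0  0  |  0 ]
  [ 0  1  1  0  |  1 ]
  [ 0  0  1  0  |  1 ]
  [ 0  0  0  1  |  1 ]
r2 := r2 − r3
  [ 1  0  0  0  |  0 ]
  [ 0  1  0  0  |  0 ]
  [ 0  0  1  0  |  1 ]
  [ 0  0  0  1  |  1 ]
Reading off the last column: u = 0, v = 0, w = 1, t = 1.

(0, 0, 1, 1)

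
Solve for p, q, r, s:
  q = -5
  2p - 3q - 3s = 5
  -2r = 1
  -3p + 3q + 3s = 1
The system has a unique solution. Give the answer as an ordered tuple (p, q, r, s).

(-6, -5, -1/2, -2/3)

Form the augmented matrix and row-reduce:
  [  0   1   0   0  |  -5 ]
  [  2  -3   0  -3  |   5 ]
  [  0   0  -2   0  |   1 ]
  [ -3   3   0   3  |   1 ]
Swap R1 and R2.
  [  2  -3   0  -3  |   5 ]
  [  0   1   0   0  |  -5 ]
  [  0   0  -2   0  |   1 ]
  [ -3   3   0   3  |   1 ]
Multiply R1 by 1/2.
  [  1  -3/2   0  -3/2  |  5/2 ]
  [  0     1   0     0  |   -5 ]
  [  0     0  -2     0  |    1 ]
  [ -3     3   0     3  |    1 ]
Add 3 times R1 to R4.
  [ 1  -3/2   0  -3/2  |   5/2 ]
  [ 0     1   0     0  |    -5 ]
  [ 0     0  -2     0  |     1 ]
  [ 0  -3/2   0  -3/2  |  17/2 ]
Add 3/2 times R2 to R4.
  [ 1  -3/2   0  -3/2  |  5/2 ]
  [ 0     1   0     0  |   -5 ]
  [ 0     0  -2     0  |    1 ]
  [ 0     0   0  -3/2  |    1 ]
Multiply R3 by -1/2.
  [ 1  -3/2  0  -3/2  |   5/2 ]
  [ 0     1  0     0  |    -5 ]
  [ 0     0  1     0  |  -1/2 ]
  [ 0     0  0  -3/2  |     1 ]
Multiply R4 by -2/3.
  [ 1  -3/2  0  -3/2  |   5/2 ]
  [ 0     1  0     0  |    -5 ]
  [ 0     0  1     0  |  -1/2 ]
  [ 0     0  0     1  |  -2/3 ]
Add 3/2 times R4 to R1.
  [ 1  -3/2  0  0  |   3/2 ]
  [ 0     1  0  0  |    -5 ]
  [ 0     0  1  0  |  -1/2 ]
  [ 0     0  0  1  |  -2/3 ]
Add 3/2 times R2 to R1.
  [ 1  0  0  0  |    -6 ]
  [ 0  1  0  0  |    -5 ]
  [ 0  0  1  0  |  -1/2 ]
  [ 0  0  0  1  |  -2/3 ]
Reading off the last column: p = -6, q = -5, r = -1/2, s = -2/3.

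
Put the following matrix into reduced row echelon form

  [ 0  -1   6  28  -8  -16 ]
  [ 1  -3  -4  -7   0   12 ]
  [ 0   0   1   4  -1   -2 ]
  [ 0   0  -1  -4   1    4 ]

[[1, 0, 0, -3, 2, 0], [0, 1, 0, -4, 2, 0], [0, 0, 1, 4, -1, 0], [0, 0, 0, 0, 0, 1]]

r1 ↔ r2
  [ 1  -3  -4  -7   0   12 ]
  [ 0  -1   6  28  -8  -16 ]
  [ 0   0   1   4  -1   -2 ]
  [ 0   0  -1  -4   1    4 ]
r2 → -1·r2
  [ 1  -3  -4   -7   0  12 ]
  [ 0   1  -6  -28   8  16 ]
  [ 0   0   1    4  -1  -2 ]
  [ 0   0  -1   -4   1   4 ]
r4 → r4 + r3
  [ 1  -3  -4   -7   0  12 ]
  [ 0   1  -6  -28   8  16 ]
  [ 0   0   1    4  -1  -2 ]
  [ 0   0   0    0   0   2 ]
r4 → 1/2·r4
  [ 1  -3  -4   -7   0  12 ]
  [ 0   1  -6  -28   8  16 ]
  [ 0   0   1    4  -1  -2 ]
  [ 0   0   0    0   0   1 ]
r3 → r3 + 2·r4
  [ 1  -3  -4   -7   0  12 ]
  [ 0   1  -6  -28   8  16 ]
  [ 0   0   1    4  -1   0 ]
  [ 0   0   0    0   0   1 ]
r2 → r2 − 16·r4
  [ 1  -3  -4   -7   0  12 ]
  [ 0   1  -6  -28   8   0 ]
  [ 0   0   1    4  -1   0 ]
  [ 0   0   0    0   0   1 ]
r1 → r1 − 12·r4
  [ 1  -3  -4   -7   0  0 ]
  [ 0   1  -6  -28   8  0 ]
  [ 0   0   1    4  -1  0 ]
  [ 0   0   0    0   0  1 ]
r2 → r2 + 6·r3
  [ 1  -3  -4  -7   0  0 ]
  [ 0   1   0  -4   2  0 ]
  [ 0   0   1   4  -1  0 ]
  [ 0   0   0   0   0  1 ]
r1 → r1 + 4·r3
  [ 1  -3  0   9  -4  0 ]
  [ 0   1  0  -4   2  0 ]
  [ 0   0  1   4  -1  0 ]
  [ 0   0  0   0   0  1 ]
r1 → r1 + 3·r2
  [ 1  0  0  -3   2  0 ]
  [ 0  1  0  -4   2  0 ]
  [ 0  0  1   4  -1  0 ]
  [ 0  0  0   0   0  1 ]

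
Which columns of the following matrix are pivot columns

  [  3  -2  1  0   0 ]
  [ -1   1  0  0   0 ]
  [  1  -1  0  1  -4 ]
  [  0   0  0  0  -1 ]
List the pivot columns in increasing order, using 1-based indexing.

1, 2, 4, 5

R1 ← 1/3·R1
  [  1  -2/3  1/3  0   0 ]
  [ -1     1    0  0   0 ]
  [  1    -1    0  1  -4 ]
  [  0     0    0  0  -1 ]
R2 ← R2 + R1
  [ 1  -2/3  1/3  0   0 ]
  [ 0   1/3  1/3  0   0 ]
  [ 1    -1    0  1  -4 ]
  [ 0     0    0  0  -1 ]
R3 ← R3 − R1
  [ 1  -2/3   1/3  0   0 ]
  [ 0   1/3   1/3  0   0 ]
  [ 0  -1/3  -1/3  1  -4 ]
  [ 0     0     0  0  -1 ]
R2 ← 3·R2
  [ 1  -2/3   1/3  0   0 ]
  [ 0     1     1  0   0 ]
  [ 0  -1/3  -1/3  1  -4 ]
  [ 0     0     0  0  -1 ]
R3 ← R3 + 1/3·R2
  [ 1  -2/3  1/3  0   0 ]
  [ 0     1    1  0   0 ]
  [ 0     0    0  1  -4 ]
  [ 0     0    0  0  -1 ]
R4 ← -1·R4
  [ 1  -2/3  1/3  0   0 ]
  [ 0     1    1  0   0 ]
  [ 0     0    0  1  -4 ]
  [ 0     0    0  0   1 ]
R3 ← R3 + 4·R4
  [ 1  -2/3  1/3  0  0 ]
  [ 0     1    1  0  0 ]
  [ 0     0    0  1  0 ]
  [ 0     0    0  0  1 ]
R1 ← R1 + 2/3·R2
  [ 1  0  1  0  0 ]
  [ 0  1  1  0  0 ]
  [ 0  0  0  1  0 ]
  [ 0  0  0  0  1 ]
Pivot columns are the columns containing a leading 1.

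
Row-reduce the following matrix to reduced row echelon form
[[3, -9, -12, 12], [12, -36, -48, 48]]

r1 → 1/3·r1
  [  1   -3   -4   4 ]
  [ 12  -36  -48  48 ]
r2 → r2 − 12·r1
  [ 1  -3  -4  4 ]
  [ 0   0   0  0 ]

[[1, -3, -4, 4], [0, 0, 0, 0]]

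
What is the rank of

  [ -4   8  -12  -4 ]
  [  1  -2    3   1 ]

Multiply ρ1 by -1/4.
Subtract ρ1 from ρ2.
The reduced form has 1 nonzero row.

rank = 1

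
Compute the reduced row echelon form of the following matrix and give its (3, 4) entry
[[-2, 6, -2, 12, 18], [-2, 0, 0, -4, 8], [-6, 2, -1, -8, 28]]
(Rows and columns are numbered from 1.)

4

R1 := -1/2·R1
  [  1  -3   1  -6  -9 ]
  [ -2   0   0  -4   8 ]
  [ -6   2  -1  -8  28 ]
R2 := R2 + 2·R1
  [  1  -3   1   -6   -9 ]
  [  0  -6   2  -16  -10 ]
  [ -6   2  -1   -8   28 ]
R3 := R3 + 6·R1
  [ 1   -3  1   -6   -9 ]
  [ 0   -6  2  -16  -10 ]
  [ 0  -16  5  -44  -26 ]
R2 := -1/6·R2
  [ 1   -3     1   -6   -9 ]
  [ 0    1  -1/3  8/3  5/3 ]
  [ 0  -16     5  -44  -26 ]
R3 := R3 + 16·R2
  [ 1  -3     1    -6   -9 ]
  [ 0   1  -1/3   8/3  5/3 ]
  [ 0   0  -1/3  -4/3  2/3 ]
R3 := -3·R3
  [ 1  -3     1   -6   -9 ]
  [ 0   1  -1/3  8/3  5/3 ]
  [ 0   0     1    4   -2 ]
R2 := R2 + 1/3·R3
  [ 1  -3  1  -6  -9 ]
  [ 0   1  0   4   1 ]
  [ 0   0  1   4  -2 ]
R1 := R1 − R3
  [ 1  -3  0  -10  -7 ]
  [ 0   1  0    4   1 ]
  [ 0   0  1    4  -2 ]
R1 := R1 + 3·R2
  [ 1  0  0  2  -4 ]
  [ 0  1  0  4   1 ]
  [ 0  0  1  4  -2 ]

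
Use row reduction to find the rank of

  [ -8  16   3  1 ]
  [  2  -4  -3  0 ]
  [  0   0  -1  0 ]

Multiply r1 by -1/8.
  [ 1  -2  -3/8  -1/8 ]
  [ 2  -4    -3     0 ]
  [ 0   0    -1     0 ]
Subtract 2 times r1 from r2.
  [ 1  -2  -3/8  -1/8 ]
  [ 0   0  -9/4   1/4 ]
  [ 0   0    -1     0 ]
Multiply r2 by -4/9.
  [ 1  -2  -3/8  -1/8 ]
  [ 0   0     1  -1/9 ]
  [ 0   0    -1     0 ]
Add r2 to r3.
  [ 1  -2  -3/8  -1/8 ]
  [ 0   0     1  -1/9 ]
  [ 0   0     0  -1/9 ]
Multiply r3 by -9.
  [ 1  -2  -3/8  -1/8 ]
  [ 0   0     1  -1/9 ]
  [ 0   0     0     1 ]
Add 1/9 times r3 to r2.
  [ 1  -2  -3/8  -1/8 ]
  [ 0   0     1     0 ]
  [ 0   0     0     1 ]
Add 1/8 times r3 to r1.
  [ 1  -2  -3/8  0 ]
  [ 0   0     1  0 ]
  [ 0   0     0  1 ]
Add 3/8 times r2 to r1.
  [ 1  -2  0  0 ]
  [ 0   0  1  0 ]
  [ 0   0  0  1 ]
The reduced form has 3 nonzero rows.

rank = 3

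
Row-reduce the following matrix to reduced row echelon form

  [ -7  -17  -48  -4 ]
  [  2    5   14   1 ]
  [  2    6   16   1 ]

[[1, 0, 2, 0], [0, 1, 2, 0], [0, 0, 0, 1]]

r1 ← -1/7·r1
r2 ← r2 − 2·r1
r3 ← r3 − 2·r1
r2 ← 7·r2
r3 ← r3 − 8/7·r2
r2 ← r2 + r3
r1 ← r1 − 4/7·r3
r1 ← r1 − 17/7·r2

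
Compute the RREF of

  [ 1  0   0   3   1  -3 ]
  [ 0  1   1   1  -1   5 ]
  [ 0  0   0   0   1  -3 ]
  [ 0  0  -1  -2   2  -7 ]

R3 ↔ R4
  [ 1  0   0   3   1  -3 ]
  [ 0  1   1   1  -1   5 ]
  [ 0  0  -1  -2   2  -7 ]
  [ 0  0   0   0   1  -3 ]
R3 := -1·R3
  [ 1  0  0  3   1  -3 ]
  [ 0  1  1  1  -1   5 ]
  [ 0  0  1  2  -2   7 ]
  [ 0  0  0  0   1  -3 ]
R3 := R3 + 2·R4
  [ 1  0  0  3   1  -3 ]
  [ 0  1  1  1  -1   5 ]
  [ 0  0  1  2   0   1 ]
  [ 0  0  0  0   1  -3 ]
R2 := R2 + R4
  [ 1  0  0  3  1  -3 ]
  [ 0  1  1  1  0   2 ]
  [ 0  0  1  2  0   1 ]
  [ 0  0  0  0  1  -3 ]
R1 := R1 − R4
  [ 1  0  0  3  0   0 ]
  [ 0  1  1  1  0   2 ]
  [ 0  0  1  2  0   1 ]
  [ 0  0  0  0  1  -3 ]
R2 := R2 − R3
  [ 1  0  0   3  0   0 ]
  [ 0  1  0  -1  0   1 ]
  [ 0  0  1   2  0   1 ]
  [ 0  0  0   0  1  -3 ]

[[1, 0, 0, 3, 0, 0], [0, 1, 0, -1, 0, 1], [0, 0, 1, 2, 0, 1], [0, 0, 0, 0, 1, -3]]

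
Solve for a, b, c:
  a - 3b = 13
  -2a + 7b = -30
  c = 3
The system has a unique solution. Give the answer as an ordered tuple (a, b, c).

Form the augmented matrix and row-reduce:
  [  1  -3  0  |   13 ]
  [ -2   7  0  |  -30 ]
  [  0   0  1  |    3 ]
Add 2 times ρ1 to ρ2.
  [ 1  -3  0  |  13 ]
  [ 0   1  0  |  -4 ]
  [ 0   0  1  |   3 ]
Add 3 times ρ2 to ρ1.
  [ 1  0  0  |   1 ]
  [ 0  1  0  |  -4 ]
  [ 0  0  1  |   3 ]
Reading off the last column: a = 1, b = -4, c = 3.

(1, -4, 3)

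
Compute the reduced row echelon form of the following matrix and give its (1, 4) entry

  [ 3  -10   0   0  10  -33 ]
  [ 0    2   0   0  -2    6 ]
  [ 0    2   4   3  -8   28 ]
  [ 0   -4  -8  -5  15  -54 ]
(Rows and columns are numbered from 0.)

Multiply R1 by 1/3.
  [ 1  -10/3   0   0  10/3  -11 ]
  [ 0      2   0   0    -2    6 ]
  [ 0      2   4   3    -8   28 ]
  [ 0     -4  -8  -5    15  -54 ]
Multiply R2 by 1/2.
  [ 1  -10/3   0   0  10/3  -11 ]
  [ 0      1   0   0    -1    3 ]
  [ 0      2   4   3    -8   28 ]
  [ 0     -4  -8  -5    15  -54 ]
Subtract 2 times R2 from R3.
  [ 1  -10/3   0   0  10/3  -11 ]
  [ 0      1   0   0    -1    3 ]
  [ 0      0   4   3    -6   22 ]
  [ 0     -4  -8  -5    15  -54 ]
Add 4 times R2 to R4.
  [ 1  -10/3   0   0  10/3  -11 ]
  [ 0      1   0   0    -1    3 ]
  [ 0      0   4   3    -6   22 ]
  [ 0      0  -8  -5    11  -42 ]
Multiply R3 by 1/4.
  [ 1  -10/3   0    0  10/3   -11 ]
  [ 0      1   0    0    -1     3 ]
  [ 0      0   1  3/4  -3/2  11/2 ]
  [ 0      0  -8   -5    11   -42 ]
Add 8 times R3 to R4.
  [ 1  -10/3  0    0  10/3   -11 ]
  [ 0      1  0    0    -1     3 ]
  [ 0      0  1  3/4  -3/2  11/2 ]
  [ 0      0  0    1    -1     2 ]
Subtract 3/4 times R4 from R3.
  [ 1  -10/3  0  0  10/3  -11 ]
  [ 0      1  0  0    -1    3 ]
  [ 0      0  1  0  -3/4    4 ]
  [ 0      0  0  1    -1    2 ]
Add 10/3 times R2 to R1.
  [ 1  0  0  0     0  -1 ]
  [ 0  1  0  0    -1   3 ]
  [ 0  0  1  0  -3/4   4 ]
  [ 0  0  0  1    -1   2 ]

-1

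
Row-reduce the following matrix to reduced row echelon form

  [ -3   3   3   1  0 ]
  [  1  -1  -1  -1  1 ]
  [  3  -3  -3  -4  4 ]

[[1, -1, -1, 0, 0], [0, 0, 0, 1, 0], [0, 0, 0, 0, 1]]

r1 := -1/3·r1
  [ 1  -1  -1  -1/3  0 ]
  [ 1  -1  -1    -1  1 ]
  [ 3  -3  -3    -4  4 ]
r2 := r2 − r1
  [ 1  -1  -1  -1/3  0 ]
  [ 0   0   0  -2/3  1 ]
  [ 3  -3  -3    -4  4 ]
r3 := r3 − 3·r1
  [ 1  -1  -1  -1/3  0 ]
  [ 0   0   0  -2/3  1 ]
  [ 0   0   0    -3  4 ]
r2 := -3/2·r2
  [ 1  -1  -1  -1/3     0 ]
  [ 0   0   0     1  -3/2 ]
  [ 0   0   0    -3     4 ]
r3 := r3 + 3·r2
  [ 1  -1  -1  -1/3     0 ]
  [ 0   0   0     1  -3/2 ]
  [ 0   0   0     0  -1/2 ]
r3 := -2·r3
  [ 1  -1  -1  -1/3     0 ]
  [ 0   0   0     1  -3/2 ]
  [ 0   0   0     0     1 ]
r2 := r2 + 3/2·r3
  [ 1  -1  -1  -1/3  0 ]
  [ 0   0   0     1  0 ]
  [ 0   0   0     0  1 ]
r1 := r1 + 1/3·r2
  [ 1  -1  -1  0  0 ]
  [ 0   0   0  1  0 ]
  [ 0   0   0  0  1 ]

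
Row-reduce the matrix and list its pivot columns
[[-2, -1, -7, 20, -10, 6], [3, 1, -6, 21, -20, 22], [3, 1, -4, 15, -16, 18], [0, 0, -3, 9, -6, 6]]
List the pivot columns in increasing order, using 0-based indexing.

0, 1, 2

Multiply r1 by -1/2.
Subtract 3 times r1 from r2.
Subtract 3 times r1 from r3.
Multiply r2 by -2.
Add 1/2 times r2 to r3.
Multiply r3 by 1/2.
Add 3 times r3 to r4.
Subtract 33 times r3 from r2.
Subtract 7/2 times r3 from r1.
Subtract 1/2 times r2 from r1.
Pivot columns are the columns containing a leading 1.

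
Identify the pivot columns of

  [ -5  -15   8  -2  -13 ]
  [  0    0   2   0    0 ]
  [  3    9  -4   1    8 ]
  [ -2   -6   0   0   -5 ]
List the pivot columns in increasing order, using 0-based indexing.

R1 -> -1/5·R1
  [  1   3  -8/5  2/5  13/5 ]
  [  0   0     2    0     0 ]
  [  3   9    -4    1     8 ]
  [ -2  -6     0    0    -5 ]
R3 -> R3 − 3·R1
  [  1   3  -8/5   2/5  13/5 ]
  [  0   0     2     0     0 ]
  [  0   0   4/5  -1/5   1/5 ]
  [ -2  -6     0     0    -5 ]
R4 -> R4 + 2·R1
  [ 1  3   -8/5   2/5  13/5 ]
  [ 0  0      2     0     0 ]
  [ 0  0    4/5  -1/5   1/5 ]
  [ 0  0  -16/5   4/5   1/5 ]
R2 -> 1/2·R2
  [ 1  3   -8/5   2/5  13/5 ]
  [ 0  0      1     0     0 ]
  [ 0  0    4/5  -1/5   1/5 ]
  [ 0  0  -16/5   4/5   1/5 ]
R3 -> R3 − 4/5·R2
  [ 1  3   -8/5   2/5  13/5 ]
  [ 0  0      1     0     0 ]
  [ 0  0      0  -1/5   1/5 ]
  [ 0  0  -16/5   4/5   1/5 ]
R4 -> R4 + 16/5·R2
  [ 1  3  -8/5   2/5  13/5 ]
  [ 0  0     1     0     0 ]
  [ 0  0     0  -1/5   1/5 ]
  [ 0  0     0   4/5   1/5 ]
R3 -> -5·R3
  [ 1  3  -8/5  2/5  13/5 ]
  [ 0  0     1    0     0 ]
  [ 0  0     0    1    -1 ]
  [ 0  0     0  4/5   1/5 ]
R4 -> R4 − 4/5·R3
  [ 1  3  -8/5  2/5  13/5 ]
  [ 0  0     1    0     0 ]
  [ 0  0     0    1    -1 ]
  [ 0  0     0    0     1 ]
R3 -> R3 + R4
  [ 1  3  -8/5  2/5  13/5 ]
  [ 0  0     1    0     0 ]
  [ 0  0     0    1     0 ]
  [ 0  0     0    0     1 ]
R1 -> R1 − 13/5·R4
  [ 1  3  -8/5  2/5  0 ]
  [ 0  0     1    0  0 ]
  [ 0  0     0    1  0 ]
  [ 0  0     0    0  1 ]
R1 -> R1 − 2/5·R3
  [ 1  3  -8/5  0  0 ]
  [ 0  0     1  0  0 ]
  [ 0  0     0  1  0 ]
  [ 0  0     0  0  1 ]
R1 -> R1 + 8/5·R2
  [ 1  3  0  0  0 ]
  [ 0  0  1  0  0 ]
  [ 0  0  0  1  0 ]
  [ 0  0  0  0  1 ]
Pivot columns are the columns containing a leading 1.

0, 2, 3, 4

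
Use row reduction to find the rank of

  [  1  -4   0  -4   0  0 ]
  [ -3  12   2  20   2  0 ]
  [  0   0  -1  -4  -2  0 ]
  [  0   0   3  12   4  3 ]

rank = 4

R2 → R2 + 3·R1
  [ 1  -4   0  -4   0  0 ]
  [ 0   0   2   8   2  0 ]
  [ 0   0  -1  -4  -2  0 ]
  [ 0   0   3  12   4  3 ]
R2 → 1/2·R2
  [ 1  -4   0  -4   0  0 ]
  [ 0   0   1   4   1  0 ]
  [ 0   0  -1  -4  -2  0 ]
  [ 0   0   3  12   4  3 ]
R3 → R3 + R2
  [ 1  -4  0  -4   0  0 ]
  [ 0   0  1   4   1  0 ]
  [ 0   0  0   0  -1  0 ]
  [ 0   0  3  12   4  3 ]
R4 → R4 − 3·R2
  [ 1  -4  0  -4   0  0 ]
  [ 0   0  1   4   1  0 ]
  [ 0   0  0   0  -1  0 ]
  [ 0   0  0   0   1  3 ]
R3 → -1·R3
  [ 1  -4  0  -4  0  0 ]
  [ 0   0  1   4  1  0 ]
  [ 0   0  0   0  1  0 ]
  [ 0   0  0   0  1  3 ]
R4 → R4 − R3
  [ 1  -4  0  -4  0  0 ]
  [ 0   0  1   4  1  0 ]
  [ 0   0  0   0  1  0 ]
  [ 0   0  0   0  0  3 ]
R4 → 1/3·R4
  [ 1  -4  0  -4  0  0 ]
  [ 0   0  1   4  1  0 ]
  [ 0   0  0   0  1  0 ]
  [ 0   0  0   0  0  1 ]
R2 → R2 − R3
  [ 1  -4  0  -4  0  0 ]
  [ 0   0  1   4  0  0 ]
  [ 0   0  0   0  1  0 ]
  [ 0   0  0   0  0  1 ]
The reduced form has 4 nonzero rows.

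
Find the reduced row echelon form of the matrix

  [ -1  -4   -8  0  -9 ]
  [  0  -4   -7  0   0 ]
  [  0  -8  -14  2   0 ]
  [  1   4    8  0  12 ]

[[1, 0, 1, 0, 0], [0, 1, 7/4, 0, 0], [0, 0, 0, 1, 0], [0, 0, 0, 0, 1]]

R1 := -1·R1
  [ 1   4    8  0   9 ]
  [ 0  -4   -7  0   0 ]
  [ 0  -8  -14  2   0 ]
  [ 1   4    8  0  12 ]
R4 := R4 − R1
  [ 1   4    8  0  9 ]
  [ 0  -4   -7  0  0 ]
  [ 0  -8  -14  2  0 ]
  [ 0   0    0  0  3 ]
R2 := -1/4·R2
  [ 1   4    8  0  9 ]
  [ 0   1  7/4  0  0 ]
  [ 0  -8  -14  2  0 ]
  [ 0   0    0  0  3 ]
R3 := R3 + 8·R2
  [ 1  4    8  0  9 ]
  [ 0  1  7/4  0  0 ]
  [ 0  0    0  2  0 ]
  [ 0  0    0  0  3 ]
R3 := 1/2·R3
  [ 1  4    8  0  9 ]
  [ 0  1  7/4  0  0 ]
  [ 0  0    0  1  0 ]
  [ 0  0    0  0  3 ]
R4 := 1/3·R4
  [ 1  4    8  0  9 ]
  [ 0  1  7/4  0  0 ]
  [ 0  0    0  1  0 ]
  [ 0  0    0  0  1 ]
R1 := R1 − 9·R4
  [ 1  4    8  0  0 ]
  [ 0  1  7/4  0  0 ]
  [ 0  0    0  1  0 ]
  [ 0  0    0  0  1 ]
R1 := R1 − 4·R2
  [ 1  0    1  0  0 ]
  [ 0  1  7/4  0  0 ]
  [ 0  0    0  1  0 ]
  [ 0  0    0  0  1 ]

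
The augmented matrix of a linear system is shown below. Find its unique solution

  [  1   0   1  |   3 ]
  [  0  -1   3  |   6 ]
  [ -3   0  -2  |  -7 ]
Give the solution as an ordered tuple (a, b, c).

R3 := R3 + 3·R1
  [ 1   0  1  |  3 ]
  [ 0  -1  3  |  6 ]
  [ 0   0  1  |  2 ]
R2 := -1·R2
  [ 1  0   1  |   3 ]
  [ 0  1  -3  |  -6 ]
  [ 0  0   1  |   2 ]
R2 := R2 + 3·R3
  [ 1  0  1  |  3 ]
  [ 0  1  0  |  0 ]
  [ 0  0  1  |  2 ]
R1 := R1 − R3
  [ 1  0  0  |  1 ]
  [ 0  1  0  |  0 ]
  [ 0  0  1  |  2 ]
Reading off the last column: a = 1, b = 0, c = 2.

(1, 0, 2)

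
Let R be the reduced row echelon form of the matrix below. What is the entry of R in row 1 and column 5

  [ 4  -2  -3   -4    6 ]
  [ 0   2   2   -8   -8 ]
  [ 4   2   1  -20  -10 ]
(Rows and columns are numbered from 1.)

-1/2

ρ1 := 1/4·ρ1
  [ 1  -1/2  -3/4   -1  3/2 ]
  [ 0     2     2   -8   -8 ]
  [ 4     2     1  -20  -10 ]
ρ3 := ρ3 − 4·ρ1
  [ 1  -1/2  -3/4   -1  3/2 ]
  [ 0     2     2   -8   -8 ]
  [ 0     4     4  -16  -16 ]
ρ2 := 1/2·ρ2
  [ 1  -1/2  -3/4   -1  3/2 ]
  [ 0     1     1   -4   -4 ]
  [ 0     4     4  -16  -16 ]
ρ3 := ρ3 − 4·ρ2
  [ 1  -1/2  -3/4  -1  3/2 ]
  [ 0     1     1  -4   -4 ]
  [ 0     0     0   0    0 ]
ρ1 := ρ1 + 1/2·ρ2
  [ 1  0  -1/4  -3  -1/2 ]
  [ 0  1     1  -4    -4 ]
  [ 0  0     0   0     0 ]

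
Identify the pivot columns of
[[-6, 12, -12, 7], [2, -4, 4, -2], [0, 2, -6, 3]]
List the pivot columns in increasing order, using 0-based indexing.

0, 1, 3

Multiply ρ1 by -1/6.
Subtract 2 times ρ1 from ρ2.
Swap ρ2 and ρ3.
Multiply ρ2 by 1/2.
Multiply ρ3 by 3.
Subtract 3/2 times ρ3 from ρ2.
Add 7/6 times ρ3 to ρ1.
Add 2 times ρ2 to ρ1.
Pivot columns are the columns containing a leading 1.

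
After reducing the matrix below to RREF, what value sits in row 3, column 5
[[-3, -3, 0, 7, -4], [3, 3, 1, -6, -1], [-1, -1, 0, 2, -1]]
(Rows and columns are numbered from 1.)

-1

ρ1 := -1/3·ρ1
  [  1   1  0  -7/3  4/3 ]
  [  3   3  1    -6   -1 ]
  [ -1  -1  0     2   -1 ]
ρ2 := ρ2 − 3·ρ1
  [  1   1  0  -7/3  4/3 ]
  [  0   0  1     1   -5 ]
  [ -1  -1  0     2   -1 ]
ρ3 := ρ3 + ρ1
  [ 1  1  0  -7/3  4/3 ]
  [ 0  0  1     1   -5 ]
  [ 0  0  0  -1/3  1/3 ]
ρ3 := -3·ρ3
  [ 1  1  0  -7/3  4/3 ]
  [ 0  0  1     1   -5 ]
  [ 0  0  0     1   -1 ]
ρ2 := ρ2 − ρ3
  [ 1  1  0  -7/3  4/3 ]
  [ 0  0  1     0   -4 ]
  [ 0  0  0     1   -1 ]
ρ1 := ρ1 + 7/3·ρ3
  [ 1  1  0  0  -1 ]
  [ 0  0  1  0  -4 ]
  [ 0  0  0  1  -1 ]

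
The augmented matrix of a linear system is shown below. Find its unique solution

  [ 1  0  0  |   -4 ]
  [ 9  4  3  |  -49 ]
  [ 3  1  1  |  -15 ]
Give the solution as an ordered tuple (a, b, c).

ρ2 → ρ2 − 9·ρ1
  [ 1  0  0  |   -4 ]
  [ 0  4  3  |  -13 ]
  [ 3  1  1  |  -15 ]
ρ3 → ρ3 − 3·ρ1
  [ 1  0  0  |   -4 ]
  [ 0  4  3  |  -13 ]
  [ 0  1  1  |   -3 ]
ρ2 → 1/4·ρ2
  [ 1  0    0  |     -4 ]
  [ 0  1  3/4  |  -13/4 ]
  [ 0  1    1  |     -3 ]
ρ3 → ρ3 − ρ2
  [ 1  0    0  |     -4 ]
  [ 0  1  3/4  |  -13/4 ]
  [ 0  0  1/4  |    1/4 ]
ρ3 → 4·ρ3
  [ 1  0    0  |     -4 ]
  [ 0  1  3/4  |  -13/4 ]
  [ 0  0    1  |      1 ]
ρ2 → ρ2 − 3/4·ρ3
  [ 1  0  0  |  -4 ]
  [ 0  1  0  |  -4 ]
  [ 0  0  1  |   1 ]
Reading off the last column: a = -4, b = -4, c = 1.

(-4, -4, 1)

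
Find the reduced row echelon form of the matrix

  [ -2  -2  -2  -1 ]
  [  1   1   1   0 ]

R1 ← -1/2·R1
  [ 1  1  1  1/2 ]
  [ 1  1  1    0 ]
R2 ← R2 − R1
  [ 1  1  1   1/2 ]
  [ 0  0  0  -1/2 ]
R2 ← -2·R2
  [ 1  1  1  1/2 ]
  [ 0  0  0    1 ]
R1 ← R1 − 1/2·R2
  [ 1  1  1  0 ]
  [ 0  0  0  1 ]

[[1, 1, 1, 0], [0, 0, 0, 1]]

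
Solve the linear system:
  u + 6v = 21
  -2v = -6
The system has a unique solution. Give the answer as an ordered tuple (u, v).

(3, 3)

Form the augmented matrix and row-reduce:
  [ 1   6  |  21 ]
  [ 0  -2  |  -6 ]
R2 := -1/2·R2
  [ 1  6  |  21 ]
  [ 0  1  |   3 ]
R1 := R1 − 6·R2
  [ 1  0  |  3 ]
  [ 0  1  |  3 ]
Reading off the last column: u = 3, v = 3.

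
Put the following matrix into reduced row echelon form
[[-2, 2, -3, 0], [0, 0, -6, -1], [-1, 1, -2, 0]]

Multiply r1 by -1/2.
  [  1  -1  3/2   0 ]
  [  0   0   -6  -1 ]
  [ -1   1   -2   0 ]
Add r1 to r3.
  [ 1  -1   3/2   0 ]
  [ 0   0    -6  -1 ]
  [ 0   0  -1/2   0 ]
Multiply r2 by -1/6.
  [ 1  -1   3/2    0 ]
  [ 0   0     1  1/6 ]
  [ 0   0  -1/2    0 ]
Add 1/2 times r2 to r3.
  [ 1  -1  3/2     0 ]
  [ 0   0    1   1/6 ]
  [ 0   0    0  1/12 ]
Multiply r3 by 12.
  [ 1  -1  3/2    0 ]
  [ 0   0    1  1/6 ]
  [ 0   0    0    1 ]
Subtract 1/6 times r3 from r2.
  [ 1  -1  3/2  0 ]
  [ 0   0    1  0 ]
  [ 0   0    0  1 ]
Subtract 3/2 times r2 from r1.
  [ 1  -1  0  0 ]
  [ 0   0  1  0 ]
  [ 0   0  0  1 ]

[[1, -1, 0, 0], [0, 0, 1, 0], [0, 0, 0, 1]]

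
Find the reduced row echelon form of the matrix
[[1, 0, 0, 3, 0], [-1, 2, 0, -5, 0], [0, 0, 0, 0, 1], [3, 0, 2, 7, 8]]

ρ2 ← ρ2 + ρ1
  [ 1  0  0   3  0 ]
  [ 0  2  0  -2  0 ]
  [ 0  0  0   0  1 ]
  [ 3  0  2   7  8 ]
ρ4 ← ρ4 − 3·ρ1
  [ 1  0  0   3  0 ]
  [ 0  2  0  -2  0 ]
  [ 0  0  0   0  1 ]
  [ 0  0  2  -2  8 ]
ρ2 ← 1/2·ρ2
  [ 1  0  0   3  0 ]
  [ 0  1  0  -1  0 ]
  [ 0  0  0   0  1 ]
  [ 0  0  2  -2  8 ]
ρ3 ↔ ρ4
  [ 1  0  0   3  0 ]
  [ 0  1  0  -1  0 ]
  [ 0  0  2  -2  8 ]
  [ 0  0  0   0  1 ]
ρ3 ← 1/2·ρ3
  [ 1  0  0   3  0 ]
  [ 0  1  0  -1  0 ]
  [ 0  0  1  -1  4 ]
  [ 0  0  0   0  1 ]
ρ3 ← ρ3 − 4·ρ4
  [ 1  0  0   3  0 ]
  [ 0  1  0  -1  0 ]
  [ 0  0  1  -1  0 ]
  [ 0  0  0   0  1 ]

[[1, 0, 0, 3, 0], [0, 1, 0, -1, 0], [0, 0, 1, -1, 0], [0, 0, 0, 0, 1]]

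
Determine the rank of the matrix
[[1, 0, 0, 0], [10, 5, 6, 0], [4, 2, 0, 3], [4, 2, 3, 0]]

rank = 4

r2 := r2 − 10·r1
  [ 1  0  0  0 ]
  [ 0  5  6  0 ]
  [ 4  2  0  3 ]
  [ 4  2  3  0 ]
r3 := r3 − 4·r1
  [ 1  0  0  0 ]
  [ 0  5  6  0 ]
  [ 0  2  0  3 ]
  [ 4  2  3  0 ]
r4 := r4 − 4·r1
  [ 1  0  0  0 ]
  [ 0  5  6  0 ]
  [ 0  2  0  3 ]
  [ 0  2  3  0 ]
r2 := 1/5·r2
  [ 1  0    0  0 ]
  [ 0  1  6/5  0 ]
  [ 0  2    0  3 ]
  [ 0  2    3  0 ]
r3 := r3 − 2·r2
  [ 1  0      0  0 ]
  [ 0  1    6/5  0 ]
  [ 0  0  -12/5  3 ]
  [ 0  2      3  0 ]
r4 := r4 − 2·r2
  [ 1  0      0  0 ]
  [ 0  1    6/5  0 ]
  [ 0  0  -12/5  3 ]
  [ 0  0    3/5  0 ]
r3 := -5/12·r3
  [ 1  0    0     0 ]
  [ 0  1  6/5     0 ]
  [ 0  0    1  -5/4 ]
  [ 0  0  3/5     0 ]
r4 := r4 − 3/5·r3
  [ 1  0    0     0 ]
  [ 0  1  6/5     0 ]
  [ 0  0    1  -5/4 ]
  [ 0  0    0   3/4 ]
r4 := 4/3·r4
  [ 1  0    0     0 ]
  [ 0  1  6/5     0 ]
  [ 0  0    1  -5/4 ]
  [ 0  0    0     1 ]
r3 := r3 + 5/4·r4
  [ 1  0    0  0 ]
  [ 0  1  6/5  0 ]
  [ 0  0    1  0 ]
  [ 0  0    0  1 ]
r2 := r2 − 6/5·r3
  [ 1  0  0  0 ]
  [ 0  1  0  0 ]
  [ 0  0  1  0 ]
  [ 0  0  0  1 ]
The reduced form has 4 nonzero rows.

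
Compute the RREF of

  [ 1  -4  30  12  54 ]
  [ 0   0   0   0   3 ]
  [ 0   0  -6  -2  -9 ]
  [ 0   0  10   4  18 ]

[[1, -4, 0, 0, 0], [0, 0, 1, 0, 0], [0, 0, 0, 1, 0], [0, 0, 0, 0, 1]]

R2 ↔ R3
  [ 1  -4  30  12  54 ]
  [ 0   0  -6  -2  -9 ]
  [ 0   0   0   0   3 ]
  [ 0   0  10   4  18 ]
R2 := -1/6·R2
  [ 1  -4  30   12   54 ]
  [ 0   0   1  1/3  3/2 ]
  [ 0   0   0    0    3 ]
  [ 0   0  10    4   18 ]
R4 := R4 − 10·R2
  [ 1  -4  30   12   54 ]
  [ 0   0   1  1/3  3/2 ]
  [ 0   0   0    0    3 ]
  [ 0   0   0  2/3    3 ]
R3 ↔ R4
  [ 1  -4  30   12   54 ]
  [ 0   0   1  1/3  3/2 ]
  [ 0   0   0  2/3    3 ]
  [ 0   0   0    0    3 ]
R3 := 3/2·R3
  [ 1  -4  30   12   54 ]
  [ 0   0   1  1/3  3/2 ]
  [ 0   0   0    1  9/2 ]
  [ 0   0   0    0    3 ]
R4 := 1/3·R4
  [ 1  -4  30   12   54 ]
  [ 0   0   1  1/3  3/2 ]
  [ 0   0   0    1  9/2 ]
  [ 0   0   0    0    1 ]
R3 := R3 − 9/2·R4
  [ 1  -4  30   12   54 ]
  [ 0   0   1  1/3  3/2 ]
  [ 0   0   0    1    0 ]
  [ 0   0   0    0    1 ]
R2 := R2 − 3/2·R4
  [ 1  -4  30   12  54 ]
  [ 0   0   1  1/3   0 ]
  [ 0   0   0    1   0 ]
  [ 0   0   0    0   1 ]
R1 := R1 − 54·R4
  [ 1  -4  30   12  0 ]
  [ 0   0   1  1/3  0 ]
  [ 0   0   0    1  0 ]
  [ 0   0   0    0  1 ]
R2 := R2 − 1/3·R3
  [ 1  -4  30  12  0 ]
  [ 0   0   1   0  0 ]
  [ 0   0   0   1  0 ]
  [ 0   0   0   0  1 ]
R1 := R1 − 12·R3
  [ 1  -4  30  0  0 ]
  [ 0   0   1  0  0 ]
  [ 0   0   0  1  0 ]
  [ 0   0   0  0  1 ]
R1 := R1 − 30·R2
  [ 1  -4  0  0  0 ]
  [ 0   0  1  0  0 ]
  [ 0   0  0  1  0 ]
  [ 0   0  0  0  1 ]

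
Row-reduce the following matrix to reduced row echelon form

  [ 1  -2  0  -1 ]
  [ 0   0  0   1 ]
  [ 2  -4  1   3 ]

[[1, -2, 0, 0], [0, 0, 1, 0], [0, 0, 0, 1]]

Subtract 2 times r1 from r3.
Swap r2 and r3.
Subtract 5 times r3 from r2.
Add r3 to r1.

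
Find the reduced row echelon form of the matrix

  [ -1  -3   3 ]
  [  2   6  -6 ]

R1 := -1·R1
R2 := R2 − 2·R1

[[1, 3, -3], [0, 0, 0]]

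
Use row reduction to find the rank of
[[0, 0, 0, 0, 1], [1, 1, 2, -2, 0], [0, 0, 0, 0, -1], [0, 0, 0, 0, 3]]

rank = 2

R1 <=> R2
  [ 1  1  2  -2   0 ]
  [ 0  0  0   0   1 ]
  [ 0  0  0   0  -1 ]
  [ 0  0  0   0   3 ]
R3 -> R3 + R2
  [ 1  1  2  -2  0 ]
  [ 0  0  0   0  1 ]
  [ 0  0  0   0  0 ]
  [ 0  0  0   0  3 ]
R4 -> R4 − 3·R2
  [ 1  1  2  -2  0 ]
  [ 0  0  0   0  1 ]
  [ 0  0  0   0  0 ]
  [ 0  0  0   0  0 ]
The reduced form has 2 nonzero rows.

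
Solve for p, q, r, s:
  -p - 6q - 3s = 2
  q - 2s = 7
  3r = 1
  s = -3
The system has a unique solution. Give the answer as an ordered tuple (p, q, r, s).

(1, 1, 1/3, -3)

Form the augmented matrix and row-reduce:
  [ -1  -6  0  -3  |   2 ]
  [  0   1  0  -2  |   7 ]
  [  0   0  3   0  |   1 ]
  [  0   0  0   1  |  -3 ]
R1 -> -1·R1
  [ 1  6  0   3  |  -2 ]
  [ 0  1  0  -2  |   7 ]
  [ 0  0  3   0  |   1 ]
  [ 0  0  0   1  |  -3 ]
R3 -> 1/3·R3
  [ 1  6  0   3  |   -2 ]
  [ 0  1  0  -2  |    7 ]
  [ 0  0  1   0  |  1/3 ]
  [ 0  0  0   1  |   -3 ]
R2 -> R2 + 2·R4
  [ 1  6  0  3  |   -2 ]
  [ 0  1  0  0  |    1 ]
  [ 0  0  1  0  |  1/3 ]
  [ 0  0  0  1  |   -3 ]
R1 -> R1 − 3·R4
  [ 1  6  0  0  |    7 ]
  [ 0  1  0  0  |    1 ]
  [ 0  0  1  0  |  1/3 ]
  [ 0  0  0  1  |   -3 ]
R1 -> R1 − 6·R2
  [ 1  0  0  0  |    1 ]
  [ 0  1  0  0  |    1 ]
  [ 0  0  1  0  |  1/3 ]
  [ 0  0  0  1  |   -3 ]
Reading off the last column: p = 1, q = 1, r = 1/3, s = -3.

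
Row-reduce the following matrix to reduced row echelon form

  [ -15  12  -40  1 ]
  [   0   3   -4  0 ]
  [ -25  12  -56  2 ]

[[1, 0, 8/5, 0], [0, 1, -4/3, 0], [0, 0, 0, 1]]

R1 -> -1/15·R1
R3 -> R3 + 25·R1
R2 -> 1/3·R2
R3 -> R3 + 8·R2
R3 -> 3·R3
R1 -> R1 + 1/15·R3
R1 -> R1 + 4/5·R2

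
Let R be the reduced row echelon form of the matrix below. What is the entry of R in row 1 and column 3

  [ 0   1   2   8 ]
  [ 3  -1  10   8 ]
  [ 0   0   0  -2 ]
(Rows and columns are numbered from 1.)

4

Swap ρ1 and ρ2.
  [ 3  -1  10   8 ]
  [ 0   1   2   8 ]
  [ 0   0   0  -2 ]
Multiply ρ1 by 1/3.
  [ 1  -1/3  10/3  8/3 ]
  [ 0     1     2    8 ]
  [ 0     0     0   -2 ]
Multiply ρ3 by -1/2.
  [ 1  -1/3  10/3  8/3 ]
  [ 0     1     2    8 ]
  [ 0     0     0    1 ]
Subtract 8 times ρ3 from ρ2.
  [ 1  -1/3  10/3  8/3 ]
  [ 0     1     2    0 ]
  [ 0     0     0    1 ]
Subtract 8/3 times ρ3 from ρ1.
  [ 1  -1/3  10/3  0 ]
  [ 0     1     2  0 ]
  [ 0     0     0  1 ]
Add 1/3 times ρ2 to ρ1.
  [ 1  0  4  0 ]
  [ 0  1  2  0 ]
  [ 0  0  0  1 ]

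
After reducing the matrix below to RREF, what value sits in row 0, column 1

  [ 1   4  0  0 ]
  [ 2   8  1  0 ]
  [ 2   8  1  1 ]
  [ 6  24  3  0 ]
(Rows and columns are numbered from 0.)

R2 := R2 − 2·R1
  [ 1   4  0  0 ]
  [ 0   0  1  0 ]
  [ 2   8  1  1 ]
  [ 6  24  3  0 ]
R3 := R3 − 2·R1
  [ 1   4  0  0 ]
  [ 0   0  1  0 ]
  [ 0   0  1  1 ]
  [ 6  24  3  0 ]
R4 := R4 − 6·R1
  [ 1  4  0  0 ]
  [ 0  0  1  0 ]
  [ 0  0  1  1 ]
  [ 0  0  3  0 ]
R3 := R3 − R2
  [ 1  4  0  0 ]
  [ 0  0  1  0 ]
  [ 0  0  0  1 ]
  [ 0  0  3  0 ]
R4 := R4 − 3·R2
  [ 1  4  0  0 ]
  [ 0  0  1  0 ]
  [ 0  0  0  1 ]
  [ 0  0  0  0 ]

4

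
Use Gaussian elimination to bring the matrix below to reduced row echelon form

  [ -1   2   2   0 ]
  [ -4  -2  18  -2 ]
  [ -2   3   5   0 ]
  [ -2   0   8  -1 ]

R1 ← -1·R1
  [  1  -2  -2   0 ]
  [ -4  -2  18  -2 ]
  [ -2   3   5   0 ]
  [ -2   0   8  -1 ]
R2 ← R2 + 4·R1
  [  1   -2  -2   0 ]
  [  0  -10  10  -2 ]
  [ -2    3   5   0 ]
  [ -2    0   8  -1 ]
R3 ← R3 + 2·R1
  [  1   -2  -2   0 ]
  [  0  -10  10  -2 ]
  [  0   -1   1   0 ]
  [ -2    0   8  -1 ]
R4 ← R4 + 2·R1
  [ 1   -2  -2   0 ]
  [ 0  -10  10  -2 ]
  [ 0   -1   1   0 ]
  [ 0   -4   4  -1 ]
R2 ← -1/10·R2
  [ 1  -2  -2    0 ]
  [ 0   1  -1  1/5 ]
  [ 0  -1   1    0 ]
  [ 0  -4   4   -1 ]
R3 ← R3 + R2
  [ 1  -2  -2    0 ]
  [ 0   1  -1  1/5 ]
  [ 0   0   0  1/5 ]
  [ 0  -4   4   -1 ]
R4 ← R4 + 4·R2
  [ 1  -2  -2     0 ]
  [ 0   1  -1   1/5 ]
  [ 0   0   0   1/5 ]
  [ 0   0   0  -1/5 ]
R3 ← 5·R3
  [ 1  -2  -2     0 ]
  [ 0   1  -1   1/5 ]
  [ 0   0   0     1 ]
  [ 0   0   0  -1/5 ]
R4 ← R4 + 1/5·R3
  [ 1  -2  -2    0 ]
  [ 0   1  -1  1/5 ]
  [ 0   0   0    1 ]
  [ 0   0   0    0 ]
R2 ← R2 − 1/5·R3
  [ 1  -2  -2  0 ]
  [ 0   1  -1  0 ]
  [ 0   0   0  1 ]
  [ 0   0   0  0 ]
R1 ← R1 + 2·R2
  [ 1  0  -4  0 ]
  [ 0  1  -1  0 ]
  [ 0  0   0  1 ]
  [ 0  0   0  0 ]

[[1, 0, -4, 0], [0, 1, -1, 0], [0, 0, 0, 1], [0, 0, 0, 0]]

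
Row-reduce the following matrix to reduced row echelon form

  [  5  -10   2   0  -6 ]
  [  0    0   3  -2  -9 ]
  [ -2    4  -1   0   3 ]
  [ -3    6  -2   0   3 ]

r1 → 1/5·r1
  [  1  -2  2/5   0  -6/5 ]
  [  0   0    3  -2    -9 ]
  [ -2   4   -1   0     3 ]
  [ -3   6   -2   0     3 ]
r3 → r3 + 2·r1
  [  1  -2   2/5   0  -6/5 ]
  [  0   0     3  -2    -9 ]
  [  0   0  -1/5   0   3/5 ]
  [ -3   6    -2   0     3 ]
r4 → r4 + 3·r1
  [ 1  -2   2/5   0  -6/5 ]
  [ 0   0     3  -2    -9 ]
  [ 0   0  -1/5   0   3/5 ]
  [ 0   0  -4/5   0  -3/5 ]
r2 → 1/3·r2
  [ 1  -2   2/5     0  -6/5 ]
  [ 0   0     1  -2/3    -3 ]
  [ 0   0  -1/5     0   3/5 ]
  [ 0   0  -4/5     0  -3/5 ]
r3 → r3 + 1/5·r2
  [ 1  -2   2/5      0  -6/5 ]
  [ 0   0     1   -2/3    -3 ]
  [ 0   0     0  -2/15     0 ]
  [ 0   0  -4/5      0  -3/5 ]
r4 → r4 + 4/5·r2
  [ 1  -2  2/5      0  -6/5 ]
  [ 0   0    1   -2/3    -3 ]
  [ 0   0    0  -2/15     0 ]
  [ 0   0    0  -8/15    -3 ]
r3 → -15/2·r3
  [ 1  -2  2/5      0  -6/5 ]
  [ 0   0    1   -2/3    -3 ]
  [ 0   0    0      1     0 ]
  [ 0   0    0  -8/15    -3 ]
r4 → r4 + 8/15·r3
  [ 1  -2  2/5     0  -6/5 ]
  [ 0   0    1  -2/3    -3 ]
  [ 0   0    0     1     0 ]
  [ 0   0    0     0    -3 ]
r4 → -1/3·r4
  [ 1  -2  2/5     0  -6/5 ]
  [ 0   0    1  -2/3    -3 ]
  [ 0   0    0     1     0 ]
  [ 0   0    0     0     1 ]
r2 → r2 + 3·r4
  [ 1  -2  2/5     0  -6/5 ]
  [ 0   0    1  -2/3     0 ]
  [ 0   0    0     1     0 ]
  [ 0   0    0     0     1 ]
r1 → r1 + 6/5·r4
  [ 1  -2  2/5     0  0 ]
  [ 0   0    1  -2/3  0 ]
  [ 0   0    0     1  0 ]
  [ 0   0    0     0  1 ]
r2 → r2 + 2/3·r3
  [ 1  -2  2/5  0  0 ]
  [ 0   0    1  0  0 ]
  [ 0   0    0  1  0 ]
  [ 0   0    0  0  1 ]
r1 → r1 − 2/5·r2
  [ 1  -2  0  0  0 ]
  [ 0   0  1  0  0 ]
  [ 0   0  0  1  0 ]
  [ 0   0  0  0  1 ]

[[1, -2, 0, 0, 0], [0, 0, 1, 0, 0], [0, 0, 0, 1, 0], [0, 0, 0, 0, 1]]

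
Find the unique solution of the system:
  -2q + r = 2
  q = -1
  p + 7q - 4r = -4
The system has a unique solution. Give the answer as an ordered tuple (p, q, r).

(3, -1, 0)

Form the augmented matrix and row-reduce:
  [ 0  -2   1  |   2 ]
  [ 0   1   0  |  -1 ]
  [ 1   7  -4  |  -4 ]
ρ1 <-> ρ3
  [ 1   7  -4  |  -4 ]
  [ 0   1   0  |  -1 ]
  [ 0  -2   1  |   2 ]
ρ3 := ρ3 + 2·ρ2
  [ 1  7  -4  |  -4 ]
  [ 0  1   0  |  -1 ]
  [ 0  0   1  |   0 ]
ρ1 := ρ1 + 4·ρ3
  [ 1  7  0  |  -4 ]
  [ 0  1  0  |  -1 ]
  [ 0  0  1  |   0 ]
ρ1 := ρ1 − 7·ρ2
  [ 1  0  0  |   3 ]
  [ 0  1  0  |  -1 ]
  [ 0  0  1  |   0 ]
Reading off the last column: p = 3, q = -1, r = 0.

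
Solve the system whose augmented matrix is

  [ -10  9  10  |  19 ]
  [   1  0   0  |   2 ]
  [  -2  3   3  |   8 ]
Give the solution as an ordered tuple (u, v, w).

Multiply r1 by -1/10.
  [  1  -9/10  -1  |  -19/10 ]
  [  1      0   0  |       2 ]
  [ -2      3   3  |       8 ]
Subtract r1 from r2.
  [  1  -9/10  -1  |  -19/10 ]
  [  0   9/10   1  |   39/10 ]
  [ -2      3   3  |       8 ]
Add 2 times r1 to r3.
  [ 1  -9/10  -1  |  -19/10 ]
  [ 0   9/10   1  |   39/10 ]
  [ 0    6/5   1  |    21/5 ]
Multiply r2 by 10/9.
  [ 1  -9/10    -1  |  -19/10 ]
  [ 0      1  10/9  |    13/3 ]
  [ 0    6/5     1  |    21/5 ]
Subtract 6/5 times r2 from r3.
  [ 1  -9/10    -1  |  -19/10 ]
  [ 0      1  10/9  |    13/3 ]
  [ 0      0  -1/3  |      -1 ]
Multiply r3 by -3.
  [ 1  -9/10    -1  |  -19/10 ]
  [ 0      1  10/9  |    13/3 ]
  [ 0      0     1  |       3 ]
Subtract 10/9 times r3 from r2.
  [ 1  -9/10  -1  |  -19/10 ]
  [ 0      1   0  |       1 ]
  [ 0      0   1  |       3 ]
Add r3 to r1.
  [ 1  -9/10  0  |  11/10 ]
  [ 0      1  0  |      1 ]
  [ 0      0  1  |      3 ]
Add 9/10 times r2 to r1.
  [ 1  0  0  |  2 ]
  [ 0  1  0  |  1 ]
  [ 0  0  1  |  3 ]
Reading off the last column: u = 2, v = 1, w = 3.

(2, 1, 3)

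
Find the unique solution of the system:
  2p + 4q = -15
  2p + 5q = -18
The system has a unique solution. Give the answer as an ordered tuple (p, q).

(-3/2, -3)

Form the augmented matrix and row-reduce:
  [ 2  4  |  -15 ]
  [ 2  5  |  -18 ]
ρ1 := 1/2·ρ1
  [ 1  2  |  -15/2 ]
  [ 2  5  |    -18 ]
ρ2 := ρ2 − 2·ρ1
  [ 1  2  |  -15/2 ]
  [ 0  1  |     -3 ]
ρ1 := ρ1 − 2·ρ2
  [ 1  0  |  -3/2 ]
  [ 0  1  |    -3 ]
Reading off the last column: p = -3/2, q = -3.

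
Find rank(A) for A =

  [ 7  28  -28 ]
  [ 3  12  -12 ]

R1 → 1/7·R1
  [ 1   4   -4 ]
  [ 3  12  -12 ]
R2 → R2 − 3·R1
  [ 1  4  -4 ]
  [ 0  0   0 ]
The reduced form has 1 nonzero row.

rank = 1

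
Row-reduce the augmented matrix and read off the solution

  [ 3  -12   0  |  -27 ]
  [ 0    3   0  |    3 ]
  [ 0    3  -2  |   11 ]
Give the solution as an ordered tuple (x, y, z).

(-5, 1, -4)

R1 := 1/3·R1
  [ 1  -4   0  |  -9 ]
  [ 0   3   0  |   3 ]
  [ 0   3  -2  |  11 ]
R2 := 1/3·R2
  [ 1  -4   0  |  -9 ]
  [ 0   1   0  |   1 ]
  [ 0   3  -2  |  11 ]
R3 := R3 − 3·R2
  [ 1  -4   0  |  -9 ]
  [ 0   1   0  |   1 ]
  [ 0   0  -2  |   8 ]
R3 := -1/2·R3
  [ 1  -4  0  |  -9 ]
  [ 0   1  0  |   1 ]
  [ 0   0  1  |  -4 ]
R1 := R1 + 4·R2
  [ 1  0  0  |  -5 ]
  [ 0  1  0  |   1 ]
  [ 0  0  1  |  -4 ]
Reading off the last column: x = -5, y = 1, z = -4.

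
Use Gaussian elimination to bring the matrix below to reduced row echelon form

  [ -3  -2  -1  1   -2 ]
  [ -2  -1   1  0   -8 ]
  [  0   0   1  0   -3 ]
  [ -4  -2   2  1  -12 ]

R1 := -1/3·R1
  [  1  2/3  1/3  -1/3  2/3 ]
  [ -2   -1    1     0   -8 ]
  [  0    0    1     0   -3 ]
  [ -4   -2    2     1  -12 ]
R2 := R2 + 2·R1
  [  1  2/3  1/3  -1/3    2/3 ]
  [  0  1/3  5/3  -2/3  -20/3 ]
  [  0    0    1     0     -3 ]
  [ -4   -2    2     1    -12 ]
R4 := R4 + 4·R1
  [ 1  2/3   1/3  -1/3    2/3 ]
  [ 0  1/3   5/3  -2/3  -20/3 ]
  [ 0    0     1     0     -3 ]
  [ 0  2/3  10/3  -1/3  -28/3 ]
R2 := 3·R2
  [ 1  2/3   1/3  -1/3    2/3 ]
  [ 0    1     5    -2    -20 ]
  [ 0    0     1     0     -3 ]
  [ 0  2/3  10/3  -1/3  -28/3 ]
R4 := R4 − 2/3·R2
  [ 1  2/3  1/3  -1/3  2/3 ]
  [ 0    1    5    -2  -20 ]
  [ 0    0    1     0   -3 ]
  [ 0    0    0     1    4 ]
R2 := R2 + 2·R4
  [ 1  2/3  1/3  -1/3  2/3 ]
  [ 0    1    5     0  -12 ]
  [ 0    0    1     0   -3 ]
  [ 0    0    0     1    4 ]
R1 := R1 + 1/3·R4
  [ 1  2/3  1/3  0    2 ]
  [ 0    1    5  0  -12 ]
  [ 0    0    1  0   -3 ]
  [ 0    0    0  1    4 ]
R2 := R2 − 5·R3
  [ 1  2/3  1/3  0   2 ]
  [ 0    1    0  0   3 ]
  [ 0    0    1  0  -3 ]
  [ 0    0    0  1   4 ]
R1 := R1 − 1/3·R3
  [ 1  2/3  0  0   3 ]
  [ 0    1  0  0   3 ]
  [ 0    0  1  0  -3 ]
  [ 0    0  0  1   4 ]
R1 := R1 − 2/3·R2
  [ 1  0  0  0   1 ]
  [ 0  1  0  0   3 ]
  [ 0  0  1  0  -3 ]
  [ 0  0  0  1   4 ]

[[1, 0, 0, 0, 1], [0, 1, 0, 0, 3], [0, 0, 1, 0, -3], [0, 0, 0, 1, 4]]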